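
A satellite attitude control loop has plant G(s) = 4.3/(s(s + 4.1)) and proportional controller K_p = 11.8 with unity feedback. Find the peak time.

The closed-loop denominator s² + 4.1s + 50.74 gives ω_n = √50.74 = 7.123 and ζ = 4.1/(2ω_n) = 0.2878.
Damped frequency ω_d = ω_n√(1−ζ²) = 6.822 rad/s, so peak time T_p = π/ω_d = 0.461 s.

T_p = 0.461 s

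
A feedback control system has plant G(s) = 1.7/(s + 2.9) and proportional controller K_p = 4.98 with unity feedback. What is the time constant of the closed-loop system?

τ = 0.088 s

Closed-loop transfer function: T(s) = K_p·G(s)/(1 + K_p·G(s)) = 8.466/(s + 2.9 + 8.466) = 8.466/(s + 11.37).
Time constant τ = 1/11.37 = 0.088 s.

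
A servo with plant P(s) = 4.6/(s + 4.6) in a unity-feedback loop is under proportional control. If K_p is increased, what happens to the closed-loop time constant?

decrease

The closed-loop bandwidth 4.6+K_p·4.6 grows with K_p, so τ shrinks.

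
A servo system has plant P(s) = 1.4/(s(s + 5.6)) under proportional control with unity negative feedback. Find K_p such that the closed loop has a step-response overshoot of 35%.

From %OS = 100·exp(−πζ/√(1−ζ²)) = 35%, ζ = −ln(0.35)/√(π²+ln²(0.35)) = 0.3169.
Characteristic equation s² + 5.6s + 1.4K_p = 0 gives ζ = 5.6/(2√(1.4K_p)).
Setting ζ = 0.3169: √(1.4K_p) = 5.6/(2·0.3169) = 8.834, so K_p = 78.05/1.4 = 55.7.

K_p = 55.7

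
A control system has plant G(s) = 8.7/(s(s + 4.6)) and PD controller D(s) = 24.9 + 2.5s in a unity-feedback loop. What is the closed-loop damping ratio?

ζ = 0.895

Forward path: (24.9 + 2.5s)·8.7/(s(s+4.6)). The closed-loop characteristic equation is s² + (4.6 + 8.7·2.5)s + 8.7·24.9 = 0.
That is s² + 26.35s + 216.6 = 0, so ω_n = 14.72 rad/s and ζ = 26.35/(2·14.72) = 0.8951.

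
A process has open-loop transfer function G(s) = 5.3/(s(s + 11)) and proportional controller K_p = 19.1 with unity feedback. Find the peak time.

T_p = 0.373 s

From 1 + K_pG(s) = 0: s² + 11s + 101.2 = 0 ⇒ ω_n = 10.06, ζ = 0.5466.
Damped frequency ω_d = ω_n√(1−ζ²) = 8.425 rad/s, so peak time T_p = π/ω_d = 0.373 s.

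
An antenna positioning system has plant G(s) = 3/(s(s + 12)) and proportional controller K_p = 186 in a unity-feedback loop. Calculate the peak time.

T_p = 0.138 s

From 1 + K_pG(s) = 0: s² + 12s + 558 = 0 ⇒ ω_n = 23.62, ζ = 0.254.
Damped frequency ω_d = ω_n√(1−ζ²) = 22.85 rad/s, so peak time T_p = π/ω_d = 0.138 s.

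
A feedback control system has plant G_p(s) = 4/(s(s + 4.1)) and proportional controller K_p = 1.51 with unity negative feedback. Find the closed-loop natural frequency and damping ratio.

1 + K_p·G_p(s) = 0 gives s² + 4.1s + 6.04 = 0.
Matching s² + 2ζω_n s + ω_n²: ω_n = √6.04 = 2.458 rad/s and 2ζω_n = 4.1, so ζ = 4.1/(2·2.458) = 0.834.

ω_n = 2.46 rad/s, ζ = 0.834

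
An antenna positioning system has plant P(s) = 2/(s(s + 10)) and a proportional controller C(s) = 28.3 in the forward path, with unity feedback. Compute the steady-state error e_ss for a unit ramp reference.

The loop has one pole at the origin (type 1). Velocity error constant K_v = lim_{s→0} s·C(s)P(s) = 28.3·2/10 = 5.66.
Steady-state error to a unit ramp: e_ss = 1/K_v = 0.177.

0.177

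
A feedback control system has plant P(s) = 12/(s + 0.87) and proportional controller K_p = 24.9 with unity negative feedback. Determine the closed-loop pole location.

Closed-loop transfer function: T(s) = K_p·P(s)/(1 + K_p·P(s)) = 298.8/(s + 0.87 + 298.8) = 298.8/(s + 299.7).
The closed-loop pole is at s = −299.7.

s = -299.7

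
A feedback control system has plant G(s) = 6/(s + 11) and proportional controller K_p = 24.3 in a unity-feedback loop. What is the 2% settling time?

Closed-loop transfer function: T(s) = K_p·G(s)/(1 + K_p·G(s)) = 145.8/(s + 11 + 145.8) = 145.8/(s + 156.8).
Time constant τ = 1/156.8 = 0.006378 s, so the 2% settling time is about 4τ = 0.0255 s.

T_s ≈ 0.0255 s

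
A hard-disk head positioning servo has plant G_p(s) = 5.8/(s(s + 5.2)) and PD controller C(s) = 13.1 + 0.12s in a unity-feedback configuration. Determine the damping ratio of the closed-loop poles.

Forward path: (13.1 + 0.12s)·5.8/(s(s+5.2)). The closed-loop characteristic equation is s² + (5.2 + 5.8·0.12)s + 5.8·13.1 = 0.
That is s² + 5.896s + 75.98 = 0, so ω_n = 8.717 rad/s and ζ = 5.896/(2·8.717) = 0.3382.

ζ = 0.338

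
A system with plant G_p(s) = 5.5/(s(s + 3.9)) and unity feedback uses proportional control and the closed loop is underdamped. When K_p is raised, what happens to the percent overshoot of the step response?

ζ = 3.9/(2√(5.5K_p)) decreases as K_p grows; lower damping means more overshoot.

increase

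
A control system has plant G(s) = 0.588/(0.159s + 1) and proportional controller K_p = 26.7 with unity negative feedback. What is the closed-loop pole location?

s = -105

Closed loop: T(s) = K_p·G/(1+K_p·G) = 15.7/(0.159s + 1 + 15.7), with pole at s = −(1 + 15.7)/0.159 = −105.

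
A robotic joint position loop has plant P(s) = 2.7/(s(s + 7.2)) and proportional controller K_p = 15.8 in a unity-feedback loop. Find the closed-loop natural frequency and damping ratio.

1 + K_p·P(s) = 0 gives s² + 7.2s + 42.66 = 0.
Matching s² + 2ζω_n s + ω_n²: ω_n = √42.66 = 6.531 rad/s and 2ζω_n = 7.2, so ζ = 7.2/(2·6.531) = 0.551.

ω_n = 6.53 rad/s, ζ = 0.551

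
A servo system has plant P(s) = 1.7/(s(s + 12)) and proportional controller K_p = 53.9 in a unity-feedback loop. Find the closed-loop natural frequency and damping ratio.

ω_n = 9.57 rad/s, ζ = 0.627

The closed-loop denominator is s(s+12) + 53.9·1.7 = s² + 12s + 91.63.
Matching s² + 2ζω_n s + ω_n²: ω_n = √91.63 = 9.572 rad/s and 2ζω_n = 12, so ζ = 12/(2·9.572) = 0.627.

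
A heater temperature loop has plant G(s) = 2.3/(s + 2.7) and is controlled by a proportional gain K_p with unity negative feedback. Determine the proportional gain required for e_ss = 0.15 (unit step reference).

K_p = 6.65

The loop is type 0, so e_ss(step) = 1/(1 + K_pos) with K_pos = K_p·G(0).
G(0) = 0.8519. Require 1/(1 + K_p·0.8519) = 0.15, so 1 + 0.8519·K_p = 6.667.
K_p = (6.667 − 1)/0.8519 = 6.65.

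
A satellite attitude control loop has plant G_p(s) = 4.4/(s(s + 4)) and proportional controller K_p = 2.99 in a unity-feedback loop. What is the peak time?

Closed-loop characteristic equation: s² + 4s + 13.16 = 0, so ω_n = 3.627 rad/s and ζ = 4/(2·3.627) = 0.5514.
Damped frequency ω_d = ω_n√(1−ζ²) = 3.026 rad/s, so peak time T_p = π/ω_d = 1.04 s.

T_p = 1.04 s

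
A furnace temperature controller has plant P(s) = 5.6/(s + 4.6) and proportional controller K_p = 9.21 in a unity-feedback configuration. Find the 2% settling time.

Closed-loop transfer function: T(s) = K_p·P(s)/(1 + K_p·P(s)) = 51.58/(s + 4.6 + 51.58) = 51.58/(s + 56.18).
Time constant τ = 1/56.18 = 0.0178 s, so the 2% settling time is about 4τ = 0.0712 s.

T_s ≈ 0.0712 s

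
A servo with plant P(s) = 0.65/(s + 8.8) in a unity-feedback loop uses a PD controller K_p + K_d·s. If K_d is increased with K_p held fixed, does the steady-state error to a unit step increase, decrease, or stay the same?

At s = 0 the derivative term contributes nothing: C(0) = K_p regardless of K_d, so K_pos = K_p·P(0) and e_ss are unchanged.

unchanged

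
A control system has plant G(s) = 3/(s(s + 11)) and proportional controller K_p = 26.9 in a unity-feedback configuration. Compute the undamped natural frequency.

1 + K_p·G(s) = 0 gives s² + 11s + 80.7 = 0.
Matching s² + 2ζω_n s + ω_n²: ω_n = √80.7 = 8.983 rad/s and 2ζω_n = 11, so ζ = 11/(2·8.983) = 0.612.

ω_n = 8.98 rad/s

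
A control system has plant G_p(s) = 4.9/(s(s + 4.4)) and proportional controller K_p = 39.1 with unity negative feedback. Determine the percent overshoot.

60.3%

From 1 + K_pG_p(s) = 0: s² + 4.4s + 191.6 = 0 ⇒ ω_n = 13.84, ζ = 0.1589.
%OS = 100·exp(−πζ/√(1−ζ²)) = 100·exp(−π·0.1589/√0.9747) = 60.3%.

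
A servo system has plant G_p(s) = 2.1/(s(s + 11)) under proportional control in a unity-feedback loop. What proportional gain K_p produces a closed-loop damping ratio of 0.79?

Closed-loop characteristic equation: s² + 11s + K_p·2.1 = 0.
So ω_n = √(2.1K_p) and 2ζω_n = 11, giving ζ = 11/(2√(2.1K_p)).
Setting ζ = 0.79: √(2.1K_p) = 11/(2·0.79) = 6.962, so K_p = 48.47/2.1 = 23.1.

K_p = 23.1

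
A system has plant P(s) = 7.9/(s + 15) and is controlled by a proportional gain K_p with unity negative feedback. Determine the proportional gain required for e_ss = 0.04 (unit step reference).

The loop is type 0, so e_ss(step) = 1/(1 + K_pos) with K_pos = K_p·P(0).
P(0) = 0.5267. Require 1/(1 + K_p·0.5267) = 0.04, so 1 + 0.5267·K_p = 25.
K_p = (25 − 1)/0.5267 = 45.6.

K_p = 45.6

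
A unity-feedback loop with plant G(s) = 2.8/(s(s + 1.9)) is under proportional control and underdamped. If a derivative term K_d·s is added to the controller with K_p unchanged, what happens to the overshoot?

decrease

With PD the characteristic equation becomes s² + (a + K·K_d)s + K·K_p = 0; the damping term grows, ζ rises, overshoot falls.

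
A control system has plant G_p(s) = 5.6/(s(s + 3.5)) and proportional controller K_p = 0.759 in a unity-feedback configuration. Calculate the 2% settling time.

T_s ≈ 2.29 s

The closed-loop denominator s² + 3.5s + 4.25 gives ω_n = √4.25 = 2.062 and ζ = 3.5/(2ω_n) = 0.8488.
2% settling time T_s ≈ 4/(ζω_n) = 4/1.75 = 2.29 s.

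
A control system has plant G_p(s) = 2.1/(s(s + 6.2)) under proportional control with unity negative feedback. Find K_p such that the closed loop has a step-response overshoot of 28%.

K_p = 32.4

From %OS = 100·exp(−πζ/√(1−ζ²)) = 28%, ζ = −ln(0.28)/√(π²+ln²(0.28)) = 0.3755.
Characteristic equation s² + 6.2s + 2.1K_p = 0 gives ζ = 6.2/(2√(2.1K_p)).
Setting ζ = 0.3755: √(2.1K_p) = 6.2/(2·0.3755) = 8.255, so K_p = 68.14/2.1 = 32.4.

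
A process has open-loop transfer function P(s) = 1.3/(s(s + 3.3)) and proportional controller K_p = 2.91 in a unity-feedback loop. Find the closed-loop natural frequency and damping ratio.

With unity feedback the closed-loop characteristic equation is s² + 3.3s + 2.91·1.3 = s² + 3.3s + 3.783 = 0.
Matching s² + 2ζω_n s + ω_n²: ω_n = √3.783 = 1.945 rad/s and 2ζω_n = 3.3, so ζ = 3.3/(2·1.945) = 0.848.

ω_n = 1.94 rad/s, ζ = 0.848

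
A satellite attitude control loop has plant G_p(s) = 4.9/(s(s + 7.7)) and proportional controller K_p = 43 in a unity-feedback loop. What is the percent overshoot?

42.1%

From 1 + K_pG_p(s) = 0: s² + 7.7s + 210.7 = 0 ⇒ ω_n = 14.52, ζ = 0.2652.
%OS = 100·exp(−πζ/√(1−ζ²)) = 100·exp(−π·0.2652/√0.9297) = 42.1%.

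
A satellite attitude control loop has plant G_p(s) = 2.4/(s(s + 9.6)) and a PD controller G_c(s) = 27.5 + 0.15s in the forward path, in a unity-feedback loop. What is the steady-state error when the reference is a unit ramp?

The loop has one pole at the origin (type 1). Velocity error constant K_v = lim_{s→0} s·G_c(s)G_p(s) = 27.5·2.4/9.6 = 6.875.
Steady-state error to a unit ramp: e_ss = 1/K_v = 0.145.

0.145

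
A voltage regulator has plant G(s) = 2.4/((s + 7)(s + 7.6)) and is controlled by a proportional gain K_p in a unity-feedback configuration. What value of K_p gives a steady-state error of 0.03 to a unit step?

Steady-state error for a unit step on this type-0 loop is 1/(1 + K_p·G(0)).
G(0) = 0.04511. Require 1/(1 + K_p·0.04511) = 0.03, so 1 + 0.04511·K_p = 33.33.
K_p = (33.33 − 1)/0.04511 = 717.

K_p = 717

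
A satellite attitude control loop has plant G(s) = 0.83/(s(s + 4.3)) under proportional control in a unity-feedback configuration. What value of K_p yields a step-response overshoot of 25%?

K_p = 34.2

From %OS = 100·exp(−πζ/√(1−ζ²)) = 25%, ζ = −ln(0.25)/√(π²+ln²(0.25)) = 0.4037.
Characteristic equation s² + 4.3s + 0.83K_p = 0 gives ζ = 4.3/(2√(0.83K_p)).
Setting ζ = 0.4037: √(0.83K_p) = 4.3/(2·0.4037) = 5.326, so K_p = 28.36/0.83 = 34.2.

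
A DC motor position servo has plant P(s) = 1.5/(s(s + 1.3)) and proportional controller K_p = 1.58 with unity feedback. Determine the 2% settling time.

From 1 + K_pP(s) = 0: s² + 1.3s + 2.37 = 0 ⇒ ω_n = 1.539, ζ = 0.4222.
2% settling time T_s ≈ 4/(ζω_n) = 4/0.65 = 6.15 s.

T_s ≈ 6.15 s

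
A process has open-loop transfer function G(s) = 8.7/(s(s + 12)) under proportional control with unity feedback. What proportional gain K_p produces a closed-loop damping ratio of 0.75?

K_p = 7.36

Closed-loop characteristic equation: s² + 12s + K_p·8.7 = 0.
So ω_n = √(8.7K_p) and 2ζω_n = 12, giving ζ = 12/(2√(8.7K_p)).
Setting ζ = 0.75: √(8.7K_p) = 12/(2·0.75) = 8, so K_p = 64/8.7 = 7.36.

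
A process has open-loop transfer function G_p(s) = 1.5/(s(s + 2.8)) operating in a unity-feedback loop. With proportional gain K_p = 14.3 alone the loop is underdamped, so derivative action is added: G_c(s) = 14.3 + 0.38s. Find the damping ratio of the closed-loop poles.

Forward path: (14.3 + 0.38s)·1.5/(s(s+2.8)). The closed-loop characteristic equation is s² + (2.8 + 1.5·0.38)s + 1.5·14.3 = 0.
That is s² + 3.37s + 21.45 = 0, so ω_n = 4.631 rad/s and ζ = 3.37/(2·4.631) = 0.3638.

ζ = 0.364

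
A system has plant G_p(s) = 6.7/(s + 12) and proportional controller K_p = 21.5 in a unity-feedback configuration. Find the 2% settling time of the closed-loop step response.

Closed-loop transfer function: T(s) = K_p·G_p(s)/(1 + K_p·G_p(s)) = 144.1/(s + 12 + 144.1) = 144.1/(s + 156.1).
Time constant τ = 1/156.1 = 0.006408 s, so the 2% settling time is about 4τ = 0.0256 s.

T_s ≈ 0.0256 s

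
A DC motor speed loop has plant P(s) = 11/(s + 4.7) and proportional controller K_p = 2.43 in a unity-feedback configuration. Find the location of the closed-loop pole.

Closed-loop transfer function: T(s) = K_p·P(s)/(1 + K_p·P(s)) = 26.73/(s + 4.7 + 26.73) = 26.73/(s + 31.43).
The closed-loop pole is at s = −31.43.

s = -31.43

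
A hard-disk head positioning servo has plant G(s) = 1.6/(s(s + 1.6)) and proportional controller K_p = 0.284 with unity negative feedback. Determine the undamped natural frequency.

ω_n = 0.674 rad/s

With unity feedback the closed-loop characteristic equation is s² + 1.6s + 0.284·1.6 = s² + 1.6s + 0.4544 = 0.
Matching s² + 2ζω_n s + ω_n²: ω_n = √0.4544 = 0.6741 rad/s and 2ζω_n = 1.6, so ζ = 1.6/(2·0.6741) = 1.19.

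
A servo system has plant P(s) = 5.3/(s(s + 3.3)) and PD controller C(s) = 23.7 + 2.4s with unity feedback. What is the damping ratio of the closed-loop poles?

Forward path: (23.7 + 2.4s)·5.3/(s(s+3.3)). The closed-loop characteristic equation is s² + (3.3 + 5.3·2.4)s + 5.3·23.7 = 0.
That is s² + 16.02s + 125.6 = 0, so ω_n = 11.21 rad/s and ζ = 16.02/(2·11.21) = 0.7147.

ζ = 0.715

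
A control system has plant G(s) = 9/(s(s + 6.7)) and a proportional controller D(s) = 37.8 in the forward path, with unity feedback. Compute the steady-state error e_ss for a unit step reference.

0

The open loop D(s)G(s) has a pole at the origin (type 1), so the static position error constant is infinite and e_ss = 1/(1+∞) = 0.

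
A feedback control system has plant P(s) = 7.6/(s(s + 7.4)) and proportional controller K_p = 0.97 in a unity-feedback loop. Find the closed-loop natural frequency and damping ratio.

ω_n = 2.72 rad/s, ζ = 1.36

With unity feedback the closed-loop characteristic equation is s² + 7.4s + 0.97·7.6 = s² + 7.4s + 7.372 = 0.
So ω_n² = 7.372 ⇒ ω_n = 2.715 rad/s, and ζ = 7.4/(2ω_n) = 1.36.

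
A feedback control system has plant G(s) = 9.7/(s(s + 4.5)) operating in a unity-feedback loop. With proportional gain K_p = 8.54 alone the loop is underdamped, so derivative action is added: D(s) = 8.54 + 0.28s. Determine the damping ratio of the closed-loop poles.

ζ = 0.396

Forward path: (8.54 + 0.28s)·9.7/(s(s+4.5)). The closed-loop characteristic equation is s² + (4.5 + 9.7·0.28)s + 9.7·8.54 = 0.
That is s² + 7.216s + 82.84 = 0, so ω_n = 9.102 rad/s and ζ = 7.216/(2·9.102) = 0.3964.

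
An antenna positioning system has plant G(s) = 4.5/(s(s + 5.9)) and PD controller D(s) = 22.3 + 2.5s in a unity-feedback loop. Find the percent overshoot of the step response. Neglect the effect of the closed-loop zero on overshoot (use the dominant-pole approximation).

0.551%

Forward path: (22.3 + 2.5s)·4.5/(s(s+5.9)). The closed-loop characteristic equation is s² + (5.9 + 4.5·2.5)s + 4.5·22.3 = 0.
That is s² + 17.15s + 100.4 = 0, so ω_n = 10.02 rad/s and ζ = 17.15/(2·10.02) = 0.856.
%OS = 100·exp(−πζ/√(1−ζ²)) = 0.551%.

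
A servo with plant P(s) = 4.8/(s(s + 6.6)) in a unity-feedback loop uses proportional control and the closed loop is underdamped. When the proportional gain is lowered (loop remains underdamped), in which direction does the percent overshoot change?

decrease

ζ = 6.6/(2√(4.8K_p)) rises as K_p falls; higher damping means less overshoot.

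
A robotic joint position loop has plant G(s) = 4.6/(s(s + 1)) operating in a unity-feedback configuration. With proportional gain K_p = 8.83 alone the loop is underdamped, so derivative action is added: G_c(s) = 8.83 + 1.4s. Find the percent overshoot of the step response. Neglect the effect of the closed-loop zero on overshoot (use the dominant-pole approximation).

10.5%

Forward path: (8.83 + 1.4s)·4.6/(s(s+1)). The closed-loop characteristic equation is s² + (1 + 4.6·1.4)s + 4.6·8.83 = 0.
That is s² + 7.44s + 40.62 = 0, so ω_n = 6.373 rad/s and ζ = 7.44/(2·6.373) = 0.5837.
%OS = 100·exp(−πζ/√(1−ζ²)) = 10.5%.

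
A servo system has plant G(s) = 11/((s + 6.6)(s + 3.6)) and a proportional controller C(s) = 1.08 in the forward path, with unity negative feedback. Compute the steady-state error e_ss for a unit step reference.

The loop is type 0. Static position error constant K_pos = C(0)·G(0) = 1.08·0.463 = 0.5.
Steady-state error to a unit step: e_ss = 1/(1+K_pos) = 1/1.5 = 0.667.

0.667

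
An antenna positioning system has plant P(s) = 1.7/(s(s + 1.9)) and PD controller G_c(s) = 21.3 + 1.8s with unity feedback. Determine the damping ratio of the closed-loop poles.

Forward path: (21.3 + 1.8s)·1.7/(s(s+1.9)). The closed-loop characteristic equation is s² + (1.9 + 1.7·1.8)s + 1.7·21.3 = 0.
That is s² + 4.96s + 36.21 = 0, so ω_n = 6.017 rad/s and ζ = 4.96/(2·6.017) = 0.4121.

ζ = 0.412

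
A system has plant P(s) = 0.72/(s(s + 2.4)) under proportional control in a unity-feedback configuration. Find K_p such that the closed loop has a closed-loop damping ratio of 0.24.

K_p = 34.7

Closed-loop characteristic equation: s² + 2.4s + K_p·0.72 = 0.
So ω_n = √(0.72K_p) and 2ζω_n = 2.4, giving ζ = 2.4/(2√(0.72K_p)).
Setting ζ = 0.24: √(0.72K_p) = 2.4/(2·0.24) = 5, so K_p = 25/0.72 = 34.7.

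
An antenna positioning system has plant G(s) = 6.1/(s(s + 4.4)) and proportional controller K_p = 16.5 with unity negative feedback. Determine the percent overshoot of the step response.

49.4%

The closed-loop denominator s² + 4.4s + 100.6 gives ω_n = √100.6 = 10.03 and ζ = 4.4/(2ω_n) = 0.2193.
%OS = 100·exp(−πζ/√(1−ζ²)) = 100·exp(−π·0.2193/√0.9519) = 49.4%.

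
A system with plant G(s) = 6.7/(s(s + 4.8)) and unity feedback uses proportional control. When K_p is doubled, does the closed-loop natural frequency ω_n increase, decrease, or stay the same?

increase

ω_n = √(6.7·K_p), which grows with K_p.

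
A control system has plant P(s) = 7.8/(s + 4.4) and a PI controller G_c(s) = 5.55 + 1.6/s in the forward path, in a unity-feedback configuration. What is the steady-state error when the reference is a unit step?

0

The open loop G_c(s)P(s) has a pole at the origin (type 1), so the static position error constant is infinite and e_ss = 1/(1+∞) = 0.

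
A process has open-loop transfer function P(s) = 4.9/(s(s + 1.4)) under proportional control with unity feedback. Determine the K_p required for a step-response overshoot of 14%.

From %OS = 100·exp(−πζ/√(1−ζ²)) = 14%, ζ = −ln(0.14)/√(π²+ln²(0.14)) = 0.5305.
Characteristic equation s² + 1.4s + 4.9K_p = 0 gives ζ = 1.4/(2√(4.9K_p)).
Setting ζ = 0.5305: √(4.9K_p) = 1.4/(2·0.5305) = 1.319, so K_p = 1.741/4.9 = 0.355.

K_p = 0.355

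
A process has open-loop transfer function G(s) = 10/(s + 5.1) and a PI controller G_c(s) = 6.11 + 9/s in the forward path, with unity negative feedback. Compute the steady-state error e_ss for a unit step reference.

The open loop G_c(s)G(s) has a pole at the origin (type 1), so the static position error constant is infinite and e_ss = 1/(1+∞) = 0.

0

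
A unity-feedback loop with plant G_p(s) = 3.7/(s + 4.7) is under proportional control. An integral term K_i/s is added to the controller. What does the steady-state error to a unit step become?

Adding integral action puts a pole at s = 0 in the forward path, raising the system type to 1; a type-1 loop has zero steady-state error to a step.

0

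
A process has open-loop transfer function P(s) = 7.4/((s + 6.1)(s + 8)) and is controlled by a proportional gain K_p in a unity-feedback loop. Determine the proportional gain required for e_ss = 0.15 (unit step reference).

K_p = 37.4

For a type-0 loop with proportional control, e_ss = 1/(1 + K_p·P(0)).
P(0) = 0.1516. Require 1/(1 + K_p·0.1516) = 0.15, so 1 + 0.1516·K_p = 6.667.
K_p = (6.667 − 1)/0.1516 = 37.4.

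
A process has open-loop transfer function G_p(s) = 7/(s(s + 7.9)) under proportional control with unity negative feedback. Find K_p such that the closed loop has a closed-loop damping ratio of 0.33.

K_p = 20.5

Closed-loop characteristic equation: s² + 7.9s + K_p·7 = 0.
So ω_n = √(7K_p) and 2ζω_n = 7.9, giving ζ = 7.9/(2√(7K_p)).
Setting ζ = 0.33: √(7K_p) = 7.9/(2·0.33) = 11.97, so K_p = 143.3/7 = 20.5.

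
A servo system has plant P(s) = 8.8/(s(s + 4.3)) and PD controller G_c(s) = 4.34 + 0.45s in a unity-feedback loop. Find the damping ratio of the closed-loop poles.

ζ = 0.668

Forward path: (4.34 + 0.45s)·8.8/(s(s+4.3)). The closed-loop characteristic equation is s² + (4.3 + 8.8·0.45)s + 8.8·4.34 = 0.
That is s² + 8.26s + 38.19 = 0, so ω_n = 6.18 rad/s and ζ = 8.26/(2·6.18) = 0.6683.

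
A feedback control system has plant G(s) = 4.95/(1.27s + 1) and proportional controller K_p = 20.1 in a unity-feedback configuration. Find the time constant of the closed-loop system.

Closed loop: T(s) = K_p·G/(1+K_p·G) = 99.5/(1.27s + 1 + 99.5), with pole at s = −(1 + 99.5)/1.27 = −79.13.
Closed-loop time constant τ = 1/79.13 = 0.0126 s.

τ = 0.0126 s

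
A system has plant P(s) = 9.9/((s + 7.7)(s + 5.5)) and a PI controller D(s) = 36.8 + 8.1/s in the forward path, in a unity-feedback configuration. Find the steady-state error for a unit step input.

0

The open loop D(s)P(s) has a pole at the origin (type 1), so the static position error constant is infinite and e_ss = 1/(1+∞) = 0.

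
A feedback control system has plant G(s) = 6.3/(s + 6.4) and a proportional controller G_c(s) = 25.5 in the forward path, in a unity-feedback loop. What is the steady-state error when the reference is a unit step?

The loop is type 0. Static position error constant K_pos = G_c(0)·G(0) = 25.5·0.9844 = 25.1.
Steady-state error to a unit step: e_ss = 1/(1+K_pos) = 1/26.1 = 0.0383.

0.0383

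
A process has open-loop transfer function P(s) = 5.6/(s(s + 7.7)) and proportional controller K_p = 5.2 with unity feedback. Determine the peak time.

T_p = 0.831 s

The closed-loop denominator s² + 7.7s + 29.12 gives ω_n = √29.12 = 5.396 and ζ = 7.7/(2ω_n) = 0.7135.
Damped frequency ω_d = ω_n√(1−ζ²) = 3.781 rad/s, so peak time T_p = π/ω_d = 0.831 s.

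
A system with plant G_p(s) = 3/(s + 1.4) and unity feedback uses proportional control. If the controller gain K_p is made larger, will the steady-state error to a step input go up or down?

e_ss = 1/(1 + K_p·G_p(0)); a larger K_p raises the denominator, so e_ss decreases.

decrease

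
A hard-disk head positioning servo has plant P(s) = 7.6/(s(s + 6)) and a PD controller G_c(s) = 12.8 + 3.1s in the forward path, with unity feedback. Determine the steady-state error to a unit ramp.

The loop has one pole at the origin (type 1). Velocity error constant K_v = lim_{s→0} s·G_c(s)P(s) = 12.8·7.6/6 = 16.21.
Steady-state error to a unit ramp: e_ss = 1/K_v = 0.0617.

0.0617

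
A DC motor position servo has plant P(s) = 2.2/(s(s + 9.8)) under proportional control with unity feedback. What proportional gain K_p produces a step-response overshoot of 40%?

K_p = 139

From %OS = 100·exp(−πζ/√(1−ζ²)) = 40%, ζ = −ln(0.4)/√(π²+ln²(0.4)) = 0.28.
Characteristic equation s² + 9.8s + 2.2K_p = 0 gives ζ = 9.8/(2√(2.2K_p)).
Setting ζ = 0.28: √(2.2K_p) = 9.8/(2·0.28) = 17.5, so K_p = 306.3/2.2 = 139.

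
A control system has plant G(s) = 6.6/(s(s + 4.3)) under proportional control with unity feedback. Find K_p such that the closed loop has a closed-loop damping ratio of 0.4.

Closed-loop characteristic equation: s² + 4.3s + K_p·6.6 = 0.
So ω_n = √(6.6K_p) and 2ζω_n = 4.3, giving ζ = 4.3/(2√(6.6K_p)).
Setting ζ = 0.4: √(6.6K_p) = 4.3/(2·0.4) = 5.375, so K_p = 28.89/6.6 = 4.38.

K_p = 4.38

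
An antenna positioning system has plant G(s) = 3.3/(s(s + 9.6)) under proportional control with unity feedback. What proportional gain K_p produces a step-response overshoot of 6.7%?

From %OS = 100·exp(−πζ/√(1−ζ²)) = 6.7%, ζ = −ln(0.067)/√(π²+ln²(0.067)) = 0.6522.
Characteristic equation s² + 9.6s + 3.3K_p = 0 gives ζ = 9.6/(2√(3.3K_p)).
Setting ζ = 0.6522: √(3.3K_p) = 9.6/(2·0.6522) = 7.359, so K_p = 54.16/3.3 = 16.4.

K_p = 16.4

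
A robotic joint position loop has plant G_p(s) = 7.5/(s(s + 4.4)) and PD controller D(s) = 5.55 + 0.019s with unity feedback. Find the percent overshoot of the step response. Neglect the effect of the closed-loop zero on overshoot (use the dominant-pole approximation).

30.7%

Forward path: (5.55 + 0.019s)·7.5/(s(s+4.4)). The closed-loop characteristic equation is s² + (4.4 + 7.5·0.019)s + 7.5·5.55 = 0.
That is s² + 4.543s + 41.62 = 0, so ω_n = 6.452 rad/s and ζ = 4.543/(2·6.452) = 0.352.
%OS = 100·exp(−πζ/√(1−ζ²)) = 30.7%.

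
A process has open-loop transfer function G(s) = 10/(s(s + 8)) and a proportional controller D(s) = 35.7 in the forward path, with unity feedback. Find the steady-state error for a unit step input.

The open loop D(s)G(s) has a pole at the origin (type 1), so the static position error constant is infinite and e_ss = 1/(1+∞) = 0.

0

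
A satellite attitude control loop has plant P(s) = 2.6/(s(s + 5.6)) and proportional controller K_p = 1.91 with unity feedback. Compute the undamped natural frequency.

The closed-loop denominator is s(s+5.6) + 1.91·2.6 = s² + 5.6s + 4.966.
Matching s² + 2ζω_n s + ω_n²: ω_n = √4.966 = 2.228 rad/s and 2ζω_n = 5.6, so ζ = 5.6/(2·2.228) = 1.26.

ω_n = 2.23 rad/s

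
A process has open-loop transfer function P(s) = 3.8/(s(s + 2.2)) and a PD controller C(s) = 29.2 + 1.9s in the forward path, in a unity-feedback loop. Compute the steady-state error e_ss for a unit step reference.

The open loop C(s)P(s) has a pole at the origin (type 1), so the static position error constant is infinite and e_ss = 1/(1+∞) = 0.

0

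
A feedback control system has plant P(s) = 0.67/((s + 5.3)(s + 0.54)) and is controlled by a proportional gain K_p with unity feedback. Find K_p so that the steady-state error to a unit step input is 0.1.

K_p = 38.4

For a type-0 loop with proportional control, e_ss = 1/(1 + K_p·P(0)).
P(0) = 0.2341. Require 1/(1 + K_p·0.2341) = 0.1, so 1 + 0.2341·K_p = 10.
K_p = (10 − 1)/0.2341 = 38.4.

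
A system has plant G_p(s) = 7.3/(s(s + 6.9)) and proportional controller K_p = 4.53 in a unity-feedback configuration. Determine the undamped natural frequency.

ω_n = 5.75 rad/s

1 + K_p·G_p(s) = 0 gives s² + 6.9s + 33.07 = 0.
So ω_n² = 33.07 ⇒ ω_n = 5.751 rad/s, and ζ = 6.9/(2ω_n) = 0.6.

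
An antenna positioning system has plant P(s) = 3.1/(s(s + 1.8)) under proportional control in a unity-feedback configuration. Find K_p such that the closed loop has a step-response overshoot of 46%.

K_p = 4.54

From %OS = 100·exp(−πζ/√(1−ζ²)) = 46%, ζ = −ln(0.46)/√(π²+ln²(0.46)) = 0.24.
Characteristic equation s² + 1.8s + 3.1K_p = 0 gives ζ = 1.8/(2√(3.1K_p)).
Setting ζ = 0.24: √(3.1K_p) = 1.8/(2·0.24) = 3.751, so K_p = 14.07/3.1 = 4.54.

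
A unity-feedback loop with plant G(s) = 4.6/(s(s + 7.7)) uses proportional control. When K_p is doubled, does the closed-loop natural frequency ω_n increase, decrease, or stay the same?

ω_n = √(4.6·K_p), which grows with K_p.

increase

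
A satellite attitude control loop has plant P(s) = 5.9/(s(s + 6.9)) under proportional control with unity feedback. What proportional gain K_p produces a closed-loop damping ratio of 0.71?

K_p = 4

Closed-loop characteristic equation: s² + 6.9s + K_p·5.9 = 0.
So ω_n = √(5.9K_p) and 2ζω_n = 6.9, giving ζ = 6.9/(2√(5.9K_p)).
Setting ζ = 0.71: √(5.9K_p) = 6.9/(2·0.71) = 4.859, so K_p = 23.61/5.9 = 4.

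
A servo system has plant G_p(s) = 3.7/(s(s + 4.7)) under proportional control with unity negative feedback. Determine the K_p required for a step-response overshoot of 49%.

From %OS = 100·exp(−πζ/√(1−ζ²)) = 49%, ζ = −ln(0.49)/√(π²+ln²(0.49)) = 0.2214.
Characteristic equation s² + 4.7s + 3.7K_p = 0 gives ζ = 4.7/(2√(3.7K_p)).
Setting ζ = 0.2214: √(3.7K_p) = 4.7/(2·0.2214) = 10.61, so K_p = 112.6/3.7 = 30.4.

K_p = 30.4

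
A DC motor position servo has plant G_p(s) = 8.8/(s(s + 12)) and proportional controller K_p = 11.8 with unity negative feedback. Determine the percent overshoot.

The closed-loop denominator s² + 12s + 103.8 gives ω_n = √103.8 = 10.19 and ζ = 12/(2ω_n) = 0.5888.
%OS = 100·exp(−πζ/√(1−ζ²)) = 100·exp(−π·0.5888/√0.6533) = 10.1%.

10.1%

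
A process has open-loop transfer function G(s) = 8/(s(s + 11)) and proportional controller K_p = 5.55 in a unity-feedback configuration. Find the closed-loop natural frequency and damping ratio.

ω_n = 6.66 rad/s, ζ = 0.825

The closed-loop denominator is s(s+11) + 5.55·8 = s² + 11s + 44.4.
Matching s² + 2ζω_n s + ω_n²: ω_n = √44.4 = 6.663 rad/s and 2ζω_n = 11, so ζ = 11/(2·6.663) = 0.825.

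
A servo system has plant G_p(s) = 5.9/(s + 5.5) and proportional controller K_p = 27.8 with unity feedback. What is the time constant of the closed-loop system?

Closed-loop transfer function: T(s) = K_p·G_p(s)/(1 + K_p·G_p(s)) = 164/(s + 5.5 + 164) = 164/(s + 169.5).
Time constant τ = 1/169.5 = 0.0059 s.

τ = 0.0059 s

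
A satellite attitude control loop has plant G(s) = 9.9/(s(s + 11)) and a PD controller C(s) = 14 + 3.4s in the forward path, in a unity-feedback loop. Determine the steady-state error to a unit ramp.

0.0794

The loop has one pole at the origin (type 1). Velocity error constant K_v = lim_{s→0} s·C(s)G(s) = 14·9.9/11 = 12.6.
Steady-state error to a unit ramp: e_ss = 1/K_v = 0.0794.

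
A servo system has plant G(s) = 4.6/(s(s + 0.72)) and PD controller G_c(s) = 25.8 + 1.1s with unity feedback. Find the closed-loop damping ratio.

ζ = 0.265

Forward path: (25.8 + 1.1s)·4.6/(s(s+0.72)). The closed-loop characteristic equation is s² + (0.72 + 4.6·1.1)s + 4.6·25.8 = 0.
That is s² + 5.78s + 118.7 = 0, so ω_n = 10.89 rad/s and ζ = 5.78/(2·10.89) = 0.2653.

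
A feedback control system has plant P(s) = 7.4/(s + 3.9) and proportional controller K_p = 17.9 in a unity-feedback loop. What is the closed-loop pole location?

Closed-loop transfer function: T(s) = K_p·P(s)/(1 + K_p·P(s)) = 132.5/(s + 3.9 + 132.5) = 132.5/(s + 136.4).
The closed-loop pole is at s = −136.4.

s = -136.4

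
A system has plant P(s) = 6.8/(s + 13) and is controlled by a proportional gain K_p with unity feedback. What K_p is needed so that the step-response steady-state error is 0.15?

Steady-state error for a unit step on this type-0 loop is 1/(1 + K_p·P(0)).
P(0) = 0.5231. Require 1/(1 + K_p·0.5231) = 0.15, so 1 + 0.5231·K_p = 6.667.
K_p = (6.667 − 1)/0.5231 = 10.8.

K_p = 10.8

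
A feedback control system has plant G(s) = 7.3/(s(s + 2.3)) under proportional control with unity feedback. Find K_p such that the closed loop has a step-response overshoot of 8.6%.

From %OS = 100·exp(−πζ/√(1−ζ²)) = 8.6%, ζ = −ln(0.086)/√(π²+ln²(0.086)) = 0.6155.
Characteristic equation s² + 2.3s + 7.3K_p = 0 gives ζ = 2.3/(2√(7.3K_p)).
Setting ζ = 0.6155: √(7.3K_p) = 2.3/(2·0.6155) = 1.868, so K_p = 3.491/7.3 = 0.478.

K_p = 0.478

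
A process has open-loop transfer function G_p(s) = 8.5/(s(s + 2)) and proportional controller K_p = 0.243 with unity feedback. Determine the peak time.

From 1 + K_pG_p(s) = 0: s² + 2s + 2.066 = 0 ⇒ ω_n = 1.437, ζ = 0.6958.
Damped frequency ω_d = ω_n√(1−ζ²) = 1.032 rad/s, so peak time T_p = π/ω_d = 3.04 s.

T_p = 3.04 s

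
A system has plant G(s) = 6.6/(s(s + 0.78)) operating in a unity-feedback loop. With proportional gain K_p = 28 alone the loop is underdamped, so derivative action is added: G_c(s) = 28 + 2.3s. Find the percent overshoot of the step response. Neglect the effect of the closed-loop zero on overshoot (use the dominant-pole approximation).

10.2%

Forward path: (28 + 2.3s)·6.6/(s(s+0.78)). The closed-loop characteristic equation is s² + (0.78 + 6.6·2.3)s + 6.6·28 = 0.
That is s² + 15.96s + 184.8 = 0, so ω_n = 13.59 rad/s and ζ = 15.96/(2·13.59) = 0.587.
%OS = 100·exp(−πζ/√(1−ζ²)) = 10.2%.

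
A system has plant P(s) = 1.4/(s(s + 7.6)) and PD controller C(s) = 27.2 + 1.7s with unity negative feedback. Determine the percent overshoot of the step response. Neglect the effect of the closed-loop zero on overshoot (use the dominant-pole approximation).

1.33%

Forward path: (27.2 + 1.7s)·1.4/(s(s+7.6)). The closed-loop characteristic equation is s² + (7.6 + 1.4·1.7)s + 1.4·27.2 = 0.
That is s² + 9.98s + 38.08 = 0, so ω_n = 6.171 rad/s and ζ = 9.98/(2·6.171) = 0.8086.
%OS = 100·exp(−πζ/√(1−ζ²)) = 1.33%.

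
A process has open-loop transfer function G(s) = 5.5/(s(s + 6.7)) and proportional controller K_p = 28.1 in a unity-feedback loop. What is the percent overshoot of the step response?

41.5%

Closed-loop characteristic equation: s² + 6.7s + 154.6 = 0, so ω_n = 12.43 rad/s and ζ = 6.7/(2·12.43) = 0.2695.
%OS = 100·exp(−πζ/√(1−ζ²)) = 100·exp(−π·0.2695/√0.9274) = 41.5%.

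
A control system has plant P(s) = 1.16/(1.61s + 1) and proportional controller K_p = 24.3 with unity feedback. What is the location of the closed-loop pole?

Closed loop: T(s) = K_p·P/(1+K_p·P) = 28.19/(1.61s + 1 + 28.19), with pole at s = −(1 + 28.19)/1.61 = −18.13.

s = -18.13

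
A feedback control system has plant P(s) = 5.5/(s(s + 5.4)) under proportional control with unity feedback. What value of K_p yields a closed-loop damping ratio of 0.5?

K_p = 5.3

Closed-loop characteristic equation: s² + 5.4s + K_p·5.5 = 0.
So ω_n = √(5.5K_p) and 2ζω_n = 5.4, giving ζ = 5.4/(2√(5.5K_p)).
Setting ζ = 0.5: √(5.5K_p) = 5.4/(2·0.5) = 5.4, so K_p = 29.16/5.5 = 5.3.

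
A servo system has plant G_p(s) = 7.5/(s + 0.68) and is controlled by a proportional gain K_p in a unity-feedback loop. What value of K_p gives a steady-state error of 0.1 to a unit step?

For a type-0 loop with proportional control, e_ss = 1/(1 + K_p·G_p(0)).
G_p(0) = 11.03. Require 1/(1 + K_p·11.03) = 0.1, so 1 + 11.03·K_p = 10.
K_p = (10 − 1)/11.03 = 0.816.

K_p = 0.816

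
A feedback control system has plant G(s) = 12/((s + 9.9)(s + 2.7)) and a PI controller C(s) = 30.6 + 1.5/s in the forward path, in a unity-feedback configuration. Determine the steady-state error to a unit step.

The open loop C(s)G(s) has a pole at the origin (type 1), so the static position error constant is infinite and e_ss = 1/(1+∞) = 0.

0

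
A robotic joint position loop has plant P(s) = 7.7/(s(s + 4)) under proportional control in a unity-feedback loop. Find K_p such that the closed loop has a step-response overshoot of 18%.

From %OS = 100·exp(−πζ/√(1−ζ²)) = 18%, ζ = −ln(0.18)/√(π²+ln²(0.18)) = 0.4791.
Characteristic equation s² + 4s + 7.7K_p = 0 gives ζ = 4/(2√(7.7K_p)).
Setting ζ = 0.4791: √(7.7K_p) = 4/(2·0.4791) = 4.174, so K_p = 17.43/7.7 = 2.26.

K_p = 2.26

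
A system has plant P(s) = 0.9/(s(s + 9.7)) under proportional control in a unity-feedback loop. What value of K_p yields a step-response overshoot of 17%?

From %OS = 100·exp(−πζ/√(1−ζ²)) = 17%, ζ = −ln(0.17)/√(π²+ln²(0.17)) = 0.4913.
Characteristic equation s² + 9.7s + 0.9K_p = 0 gives ζ = 9.7/(2√(0.9K_p)).
Setting ζ = 0.4913: √(0.9K_p) = 9.7/(2·0.4913) = 9.872, so K_p = 97.46/0.9 = 108.

K_p = 108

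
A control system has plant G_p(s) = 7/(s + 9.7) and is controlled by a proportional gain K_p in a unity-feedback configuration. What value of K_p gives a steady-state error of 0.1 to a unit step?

K_p = 12.5

For a type-0 loop with proportional control, e_ss = 1/(1 + K_p·G_p(0)).
G_p(0) = 0.7216. Require 1/(1 + K_p·0.7216) = 0.1, so 1 + 0.7216·K_p = 10.
K_p = (10 − 1)/0.7216 = 12.5.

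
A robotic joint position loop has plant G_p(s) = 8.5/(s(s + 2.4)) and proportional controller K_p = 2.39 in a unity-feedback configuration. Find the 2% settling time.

From 1 + K_pG_p(s) = 0: s² + 2.4s + 20.32 = 0 ⇒ ω_n = 4.507, ζ = 0.2662.
2% settling time T_s ≈ 4/(ζω_n) = 4/1.2 = 3.33 s.

T_s ≈ 3.33 s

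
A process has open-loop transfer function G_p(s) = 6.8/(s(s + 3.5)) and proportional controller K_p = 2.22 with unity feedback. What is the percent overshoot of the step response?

20.5%

From 1 + K_pG_p(s) = 0: s² + 3.5s + 15.1 = 0 ⇒ ω_n = 3.885, ζ = 0.4504.
%OS = 100·exp(−πζ/√(1−ζ²)) = 100·exp(−π·0.4504/√0.7971) = 20.5%.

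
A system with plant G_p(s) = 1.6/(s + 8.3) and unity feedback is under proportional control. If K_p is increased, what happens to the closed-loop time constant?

decrease

The closed-loop bandwidth 8.3+K_p·1.6 grows with K_p, so τ shrinks.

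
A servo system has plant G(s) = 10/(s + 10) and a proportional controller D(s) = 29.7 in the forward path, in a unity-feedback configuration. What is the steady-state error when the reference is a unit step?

0.0326

The loop is type 0. Static position error constant K_pos = D(0)·G(0) = 29.7·1 = 29.7.
Steady-state error to a unit step: e_ss = 1/(1+K_pos) = 1/30.7 = 0.0326.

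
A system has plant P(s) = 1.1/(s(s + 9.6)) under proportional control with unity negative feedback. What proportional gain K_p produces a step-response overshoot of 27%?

From %OS = 100·exp(−πζ/√(1−ζ²)) = 27%, ζ = −ln(0.27)/√(π²+ln²(0.27)) = 0.3847.
Characteristic equation s² + 9.6s + 1.1K_p = 0 gives ζ = 9.6/(2√(1.1K_p)).
Setting ζ = 0.3847: √(1.1K_p) = 9.6/(2·0.3847) = 12.48, so K_p = 155.7/1.1 = 142.

K_p = 142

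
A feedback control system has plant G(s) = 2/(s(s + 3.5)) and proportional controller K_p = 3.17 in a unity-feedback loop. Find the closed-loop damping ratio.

The closed-loop denominator is s(s+3.5) + 3.17·2 = s² + 3.5s + 6.34.
So ω_n² = 6.34 ⇒ ω_n = 2.518 rad/s, and ζ = 3.5/(2ω_n) = 0.695.

ζ = 0.695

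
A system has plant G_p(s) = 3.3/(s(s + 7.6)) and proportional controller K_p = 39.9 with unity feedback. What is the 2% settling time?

T_s ≈ 1.05 s

From 1 + K_pG_p(s) = 0: s² + 7.6s + 131.7 = 0 ⇒ ω_n = 11.47, ζ = 0.3312.
2% settling time T_s ≈ 4/(ζω_n) = 4/3.8 = 1.05 s.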